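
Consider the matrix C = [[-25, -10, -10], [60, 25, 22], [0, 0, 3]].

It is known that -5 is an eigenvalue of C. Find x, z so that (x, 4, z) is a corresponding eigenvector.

-2, 0

We need (C + 5I)v = 0.
C + 5I = [[-20, -10, -10], [60, 30, 22], [0, 0, 8]].
Row 1: (-20)·x + (-10)·4 + (-10)·z = 0
Row 2: (60)·x + (30)·4 + (22)·z = 0
Row 3: (0)·x + (0)·4 + (8)·z = 0
Solving gives x = -2, z = 0.
Check: C·(-2, 4, 0) = (10, -20, 0) = -5·(-2, 4, 0).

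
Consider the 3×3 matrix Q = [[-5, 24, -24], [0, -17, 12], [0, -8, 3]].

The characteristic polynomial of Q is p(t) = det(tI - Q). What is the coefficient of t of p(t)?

p(t) = t^3 + 19t^2 + 115t + 225.
The coefficient of t is 115.

115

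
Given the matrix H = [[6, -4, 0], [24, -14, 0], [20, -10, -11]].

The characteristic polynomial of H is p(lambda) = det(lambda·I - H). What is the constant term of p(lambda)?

132

p(lambda) = lambda^3 + 19·lambda^2 + 100·lambda + 132.
The constant term is 132.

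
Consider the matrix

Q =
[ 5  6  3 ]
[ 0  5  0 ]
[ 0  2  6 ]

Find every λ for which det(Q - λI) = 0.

5, 5, 6

The characteristic polynomial is p(lambda) = det(lambda·I - Q).
Cofactor expansion gives p(lambda) = lambda^3 - 16·lambda^2 + 85·lambda - 150.
Rational-root test: lambda = 5 gives p(5) = 0.
Dividing by (lambda - 5) leaves lambda^2 - 11·lambda + 30.
The quadratic factors as (lambda - 5)·(lambda - 6).
Eigenvalues: 5, 5, 6.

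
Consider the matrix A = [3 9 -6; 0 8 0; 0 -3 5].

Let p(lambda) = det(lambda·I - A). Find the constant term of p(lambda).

p(lambda) = lambda^3 - 16·lambda^2 + 79·lambda - 120.
The constant term is -120.

-120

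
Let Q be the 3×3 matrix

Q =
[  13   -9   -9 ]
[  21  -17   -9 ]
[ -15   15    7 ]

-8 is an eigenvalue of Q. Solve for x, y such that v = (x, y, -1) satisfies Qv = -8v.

We need (Q + 8I)v = 0.
Q + 8I = [[21, -9, -9], [21, -9, -9], [-15, 15, 15]].
Row 1: (21)·x + (-9)·y + (-9)·-1 = 0
Row 2: (21)·x + (-9)·y + (-9)·-1 = 0
Row 3: (-15)·x + (15)·y + (15)·-1 = 0
Solving gives x = 0, y = 1.
Check: Q·(0, 1, -1) = (0, -8, 8) = -8·(0, 1, -1).

0, 1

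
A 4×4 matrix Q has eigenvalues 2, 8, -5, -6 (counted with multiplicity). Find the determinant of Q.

480

det(Q) is the product of the eigenvalues: (2) · (8) · (-5) · (-6) = 480.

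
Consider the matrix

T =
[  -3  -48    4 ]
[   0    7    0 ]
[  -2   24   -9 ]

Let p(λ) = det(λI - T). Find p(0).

p(0) = det(0·I − T) = det(−T) = (−1)^3·det(T).
det(T) = 245, so p(0) = -245.

-245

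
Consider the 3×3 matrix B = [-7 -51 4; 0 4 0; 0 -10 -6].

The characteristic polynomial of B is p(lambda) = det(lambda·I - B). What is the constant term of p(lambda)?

-168

p(lambda) = lambda^3 + 9·lambda^2 - 10·lambda - 168.
The constant term is -168.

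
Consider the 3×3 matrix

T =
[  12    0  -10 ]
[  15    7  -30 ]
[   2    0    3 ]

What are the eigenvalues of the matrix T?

7, 7, 8

The characteristic polynomial is p(λ) = det(λI - T).
Cofactor expansion gives p(λ) = λ^3 - 22λ^2 + 161λ - 392.
Since p(7) = 0, λ = 7 is a root.
Factor out (λ - 7): p(λ) = (λ - 7)·(λ^2 - 15λ + 56).
The quadratic factors as (λ - 7)·(λ - 8).
Eigenvalues: 7, 7, 8.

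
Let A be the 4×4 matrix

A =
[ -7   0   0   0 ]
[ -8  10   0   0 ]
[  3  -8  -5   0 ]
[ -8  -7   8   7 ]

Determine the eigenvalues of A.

A is lower triangular, so its eigenvalues are the diagonal entries.
Diagonal: -7, 10, -5, 7.

-7, -5, 7, 10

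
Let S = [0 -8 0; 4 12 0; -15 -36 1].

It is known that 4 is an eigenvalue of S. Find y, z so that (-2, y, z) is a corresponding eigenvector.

1, -2

We need (S - 4I)v = 0.
S - 4I = [[-4, -8, 0], [4, 8, 0], [-15, -36, -3]].
Row 1: (-4)·-2 + (-8)·y + (0)·z = 0
Row 2: (4)·-2 + (8)·y + (0)·z = 0
Row 3: (-15)·-2 + (-36)·y + (-3)·z = 0
Solving gives y = 1, z = -2.
Check: S·(-2, 1, -2) = (-8, 4, -8) = 4·(-2, 1, -2).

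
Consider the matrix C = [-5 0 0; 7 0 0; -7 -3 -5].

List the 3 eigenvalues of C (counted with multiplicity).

C is lower triangular, so its eigenvalues are the diagonal entries.
Diagonal: -5, 0, -5.

-5, -5, 0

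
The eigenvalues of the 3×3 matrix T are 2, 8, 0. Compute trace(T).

trace(T) is the sum of the eigenvalues: (2) + (8) + (0) = 10.

10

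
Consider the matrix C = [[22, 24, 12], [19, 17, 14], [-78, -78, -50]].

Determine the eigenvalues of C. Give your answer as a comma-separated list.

-11, -2, 2

The characteristic polynomial is p(λ) = det(λI - C).
Cofactor expansion gives p(λ) = λ^3 + 11λ^2 - 4λ - 44.
Try λ = 2: p(2) = 0, so 2 is a root.
Factor out (λ - 2): p(λ) = (λ - 2)·(λ^2 + 13λ + 22).
The quadratic factors as (λ + 11)·(λ + 2).
Eigenvalues: -11, -2, 2.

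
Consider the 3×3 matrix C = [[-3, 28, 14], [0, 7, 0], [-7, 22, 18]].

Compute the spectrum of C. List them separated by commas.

4, 7, 11

Set up det(λI - C) = 0.
Expanding along the first row, p(λ) = λ^3 - 22λ^2 + 149λ - 308.
Rational-root test: λ = 7 gives p(7) = 0.
Factor out (λ - 7): p(λ) = (λ - 7)·(λ^2 - 15λ + 44).
The quadratic factors as (λ - 4)·(λ - 11).
Eigenvalues: 4, 7, 11.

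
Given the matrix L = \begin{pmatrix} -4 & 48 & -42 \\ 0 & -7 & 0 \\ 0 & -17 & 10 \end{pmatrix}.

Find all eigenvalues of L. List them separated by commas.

-7, -4, 10

The characteristic polynomial is p(μ) = det(μI - L).
Cofactor expansion gives p(μ) = μ^3 + μ^2 - 82μ - 280.
Rational-root test: μ = -4 gives p(-4) = 0.
Dividing by (μ + 4) leaves μ^2 - 3μ - 70.
The quadratic factors as (μ + 7)·(μ - 10).
Eigenvalues: -7, -4, 10.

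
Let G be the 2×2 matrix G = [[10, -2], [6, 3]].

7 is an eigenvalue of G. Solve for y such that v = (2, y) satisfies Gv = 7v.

3

We need (G - 7I)v = 0.
G - 7I = [[3, -2], [6, -4]].
Row 1: (3)·2 + (-2)·y = 0
Row 2: (6)·2 + (-4)·y = 0
Solving gives y = 3.
Check: G·(2, 3) = (14, 21) = 7·(2, 3).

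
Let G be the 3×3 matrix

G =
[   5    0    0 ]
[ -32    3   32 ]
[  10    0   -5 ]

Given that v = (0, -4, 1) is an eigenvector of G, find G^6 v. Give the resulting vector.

(0, -62500, 15625)

First find the eigenvalue: Gv = (0, 20, -5) = -5·(0, -4, 1), so λ = -5.
Then G^6 v = λ^6·v = (-5)^6·(0, -4, 1) = 15625·(0, -4, 1) = (0, -62500, 15625).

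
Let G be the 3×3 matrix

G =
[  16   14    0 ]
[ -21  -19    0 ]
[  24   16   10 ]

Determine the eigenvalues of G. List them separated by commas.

-5, 2, 10

Set up det(λI - G) = 0.
Expanding along the first row, p(λ) = λ^3 - 7λ^2 - 40λ + 100.
Since p(2) = 0, λ = 2 is a root.
Dividing by (λ - 2) leaves λ^2 - 5λ - 50.
The quadratic factors as (λ + 5)·(λ - 10).
Eigenvalues: -5, 2, 10.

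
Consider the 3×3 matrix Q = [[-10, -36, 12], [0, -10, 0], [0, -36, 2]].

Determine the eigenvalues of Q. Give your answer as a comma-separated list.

Set up det(lambda·I - Q) = 0.
Cofactor expansion gives p(lambda) = lambda^3 + 18·lambda^2 + 60·lambda - 200.
Rational-root test: lambda = 2 gives p(2) = 0.
Factor out (lambda - 2): p(lambda) = (lambda - 2)·(lambda^2 + 20·lambda + 100).
The quadratic factor is (lambda + 10)^2.
Eigenvalues: -10, -10, 2.

-10, -10, 2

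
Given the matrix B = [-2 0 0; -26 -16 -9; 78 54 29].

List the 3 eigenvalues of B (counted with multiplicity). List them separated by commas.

-2, 2, 11

Set up det(lambda·I - B) = 0.
Cofactor expansion gives p(lambda) = lambda^3 - 11·lambda^2 - 4·lambda + 44.
Rational-root test: lambda = 2 gives p(2) = 0.
Factor out (lambda - 2): p(lambda) = (lambda - 2)·(lambda^2 - 9·lambda - 22).
The quadratic factors as (lambda + 2)·(lambda - 11).
Eigenvalues: -2, 2, 11.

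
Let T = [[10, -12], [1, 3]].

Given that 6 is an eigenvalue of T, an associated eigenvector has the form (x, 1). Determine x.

We need (T - 6I)v = 0.
T - 6I = [[4, -12], [1, -3]].
Row 1: (4)·x + (-12)·1 = 0
Row 2: (1)·x + (-3)·1 = 0
Solving gives x = 3.
Check: T·(3, 1) = (18, 6) = 6·(3, 1).

3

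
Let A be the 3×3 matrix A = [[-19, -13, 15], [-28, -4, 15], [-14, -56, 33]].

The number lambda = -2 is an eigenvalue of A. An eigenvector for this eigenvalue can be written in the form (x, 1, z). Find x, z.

We need (A + 2I)v = 0.
A + 2I = [[-17, -13, 15], [-28, -2, 15], [-14, -56, 35]].
Row 1: (-17)·x + (-13)·1 + (15)·z = 0
Row 2: (-28)·x + (-2)·1 + (15)·z = 0
Row 3: (-14)·x + (-56)·1 + (35)·z = 0
Solving gives x = 1, z = 2.
Check: A·(1, 1, 2) = (-2, -2, -4) = -2·(1, 1, 2).

1, 2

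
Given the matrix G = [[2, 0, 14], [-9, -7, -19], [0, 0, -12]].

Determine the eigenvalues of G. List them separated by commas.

Compute the characteristic polynomial p(s) = det(sI - G).
Cofactor expansion gives p(s) = s^3 + 17s^2 + 46s - 168.
Try s = -7: p(-7) = 0, so -7 is a root.
Factor out (s + 7): p(s) = (s + 7)·(s^2 + 10s - 24).
The quadratic factors as (s + 12)·(s - 2).
Eigenvalues: -12, -7, 2.

-12, -7, 2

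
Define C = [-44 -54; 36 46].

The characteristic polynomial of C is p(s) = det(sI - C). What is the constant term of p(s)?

p(s) = s^2 - 2s - 80.
The constant term is -80.

-80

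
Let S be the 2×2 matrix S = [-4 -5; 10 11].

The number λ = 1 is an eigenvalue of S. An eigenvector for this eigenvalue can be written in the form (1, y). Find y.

-1

We need (S - 1I)v = 0.
S - 1I = [[-5, -5], [10, 10]].
Row 1: (-5)·1 + (-5)·y = 0
Row 2: (10)·1 + (10)·y = 0
Solving gives y = -1.
Check: S·(1, -1) = (1, -1) = 1·(1, -1).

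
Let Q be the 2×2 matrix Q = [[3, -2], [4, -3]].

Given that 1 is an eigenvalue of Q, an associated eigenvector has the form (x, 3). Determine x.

We need (Q - 1I)v = 0.
Q - 1I = [[2, -2], [4, -4]].
Row 1: (2)·x + (-2)·3 = 0
Row 2: (4)·x + (-4)·3 = 0
Solving gives x = 3.
Check: Q·(3, 3) = (3, 3) = 1·(3, 3).

3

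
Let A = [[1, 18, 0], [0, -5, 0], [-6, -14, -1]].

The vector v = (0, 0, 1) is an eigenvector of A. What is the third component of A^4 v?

First find the eigenvalue: Av = (0, 0, -1) = -1·(0, 0, 1), so λ = -1.
Then A^4 v = λ^4·v = (-1)^4·(0, 0, 1) = 1·(0, 0, 1) = (0, 0, 1).

1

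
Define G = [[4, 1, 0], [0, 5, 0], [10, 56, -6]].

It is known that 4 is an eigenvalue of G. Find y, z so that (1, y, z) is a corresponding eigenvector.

0, 1

We need (G - 4I)v = 0.
G - 4I = [[0, 1, 0], [0, 1, 0], [10, 56, -10]].
Row 1: (0)·1 + (1)·y + (0)·z = 0
Row 2: (0)·1 + (1)·y + (0)·z = 0
Row 3: (10)·1 + (56)·y + (-10)·z = 0
Solving gives y = 0, z = 1.
Check: G·(1, 0, 1) = (4, 0, 4) = 4·(1, 0, 1).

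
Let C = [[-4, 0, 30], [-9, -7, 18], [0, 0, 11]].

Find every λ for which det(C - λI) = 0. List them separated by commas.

Compute the characteristic polynomial p(t) = det(tI - C).
Expanding the 3×3 determinant: p(t) = t^3 - 93t - 308.
Try t = -4: p(-4) = 0, so -4 is a root.
Factor out (t + 4): p(t) = (t + 4)·(t^2 - 4t - 77).
The quadratic factors as (t + 7)·(t - 11).
Eigenvalues: -7, -4, 11.

-7, -4, 11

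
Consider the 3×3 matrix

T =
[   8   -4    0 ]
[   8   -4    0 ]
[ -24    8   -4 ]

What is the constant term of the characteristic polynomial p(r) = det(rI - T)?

0

p(0) = det(0·I − T) = det(−T) = (−1)^3·det(T).
det(T) = 0, so p(0) = 0.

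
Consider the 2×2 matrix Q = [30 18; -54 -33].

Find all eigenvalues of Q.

-6, 3

det(Q - rI) = (30 - r)(-33 - r) - (18)·(-54) = r^2 + 3r - 18.
This factors as (r + 6)·(r - 3) = 0.
Eigenvalues: -6, 3.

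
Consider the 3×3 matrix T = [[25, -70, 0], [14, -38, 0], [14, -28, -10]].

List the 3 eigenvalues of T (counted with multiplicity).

-10, -10, -3

The characteristic polynomial is p(t) = det(tI - T).
Cofactor expansion gives p(t) = t^3 + 23t^2 + 160t + 300.
Try t = -3: p(-3) = 0, so -3 is a root.
Dividing by (t + 3) leaves t^2 + 20t + 100.
The quadratic factor is (t + 10)^2.
Eigenvalues: -10, -10, -3.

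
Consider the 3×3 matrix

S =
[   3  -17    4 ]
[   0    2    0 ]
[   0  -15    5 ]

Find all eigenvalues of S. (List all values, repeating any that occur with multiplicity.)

The characteristic polynomial is p(s) = det(sI - S).
Cofactor expansion gives p(s) = s^3 - 10s^2 + 31s - 30.
Try s = 3: p(3) = 0, so 3 is a root.
Factor out (s - 3): p(s) = (s - 3)·(s^2 - 7s + 10).
The quadratic factors as (s - 2)·(s - 5).
Eigenvalues: 2, 3, 5.

2, 3, 5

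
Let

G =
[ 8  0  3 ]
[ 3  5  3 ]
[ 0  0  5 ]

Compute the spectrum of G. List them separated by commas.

5, 5, 8

The characteristic polynomial is p(t) = det(tI - G).
Cofactor expansion gives p(t) = t^3 - 18t^2 + 105t - 200.
Since p(5) = 0, t = 5 is a root.
Factor out (t - 5): p(t) = (t - 5)·(t^2 - 13t + 40).
The quadratic factors as (t - 5)·(t - 8).
Eigenvalues: 5, 5, 8.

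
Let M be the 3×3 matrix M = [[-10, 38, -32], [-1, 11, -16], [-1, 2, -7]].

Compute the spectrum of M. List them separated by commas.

-8, -7, 9

Compute the characteristic polynomial p(r) = det(rI - M).
Expanding the 3×3 determinant: p(r) = r^3 + 6r^2 - 79r - 504.
Since p(-8) = 0, r = -8 is a root.
Factor out (r + 8): p(r) = (r + 8)·(r^2 - 2r - 63).
The quadratic factors as (r + 7)·(r - 9).
Eigenvalues: -8, -7, 9.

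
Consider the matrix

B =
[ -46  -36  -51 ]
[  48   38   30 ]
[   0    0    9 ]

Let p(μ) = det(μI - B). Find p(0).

p(0) = det(0·I − B) = det(−B) = (−1)^3·det(B).
det(B) = -180, so p(0) = 180.

180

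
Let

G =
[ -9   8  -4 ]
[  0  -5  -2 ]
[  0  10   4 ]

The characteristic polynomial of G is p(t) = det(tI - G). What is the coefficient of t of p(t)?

p(t) = t^3 + 10t^2 + 9t.
The coefficient of t is 9.

9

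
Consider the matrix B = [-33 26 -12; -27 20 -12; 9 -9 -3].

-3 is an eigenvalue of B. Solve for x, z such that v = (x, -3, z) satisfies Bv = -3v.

We need (B + 3I)v = 0.
B + 3I = [[-30, 26, -12], [-27, 23, -12], [9, -9, 0]].
Row 1: (-30)·x + (26)·-3 + (-12)·z = 0
Row 2: (-27)·x + (23)·-3 + (-12)·z = 0
Row 3: (9)·x + (-9)·-3 + (0)·z = 0
Solving gives x = -3, z = 1.
Check: B·(-3, -3, 1) = (9, 9, -3) = -3·(-3, -3, 1).

-3, 1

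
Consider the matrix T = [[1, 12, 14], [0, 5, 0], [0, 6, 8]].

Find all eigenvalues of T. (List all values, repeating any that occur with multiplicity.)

1, 5, 8

The characteristic polynomial is p(s) = det(sI - T).
Expanding the 3×3 determinant: p(s) = s^3 - 14s^2 + 53s - 40.
Try s = 8: p(8) = 0, so 8 is a root.
Factor out (s - 8): p(s) = (s - 8)·(s^2 - 6s + 5).
The quadratic factors as (s - 1)·(s - 5).
Eigenvalues: 1, 5, 8.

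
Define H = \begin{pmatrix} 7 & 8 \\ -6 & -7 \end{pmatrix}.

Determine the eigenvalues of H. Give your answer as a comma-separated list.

-1, 1

det(H - sI) = (7 - s)(-7 - s) - (8)·(-6) = s^2 - 1.
This factors as (s + 1)·(s - 1) = 0.
Eigenvalues: -1, 1.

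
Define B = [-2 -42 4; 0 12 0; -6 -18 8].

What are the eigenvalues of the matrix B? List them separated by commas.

Compute the characteristic polynomial p(λ) = det(λI - B).
Expanding the 3×3 determinant: p(λ) = λ^3 - 18λ^2 + 80λ - 96.
Try λ = 4: p(4) = 0, so 4 is a root.
Dividing by (λ - 4) leaves λ^2 - 14λ + 24.
The quadratic factors as (λ - 2)·(λ - 12).
Eigenvalues: 2, 4, 12.

2, 4, 12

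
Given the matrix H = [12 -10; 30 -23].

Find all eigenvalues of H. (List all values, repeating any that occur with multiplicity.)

-8, -3

det(H - μI) = (12 - μ)(-23 - μ) - (-10)·(30) = μ^2 + 11μ + 24.
This factors as (μ + 8)·(μ + 3) = 0.
Eigenvalues: -8, -3.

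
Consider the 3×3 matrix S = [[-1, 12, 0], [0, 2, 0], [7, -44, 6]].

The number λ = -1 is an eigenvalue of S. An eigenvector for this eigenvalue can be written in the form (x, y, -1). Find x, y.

1, 0

We need (S + 1I)v = 0.
S + 1I = [[0, 12, 0], [0, 3, 0], [7, -44, 7]].
Row 1: (0)·x + (12)·y + (0)·-1 = 0
Row 2: (0)·x + (3)·y + (0)·-1 = 0
Row 3: (7)·x + (-44)·y + (7)·-1 = 0
Solving gives x = 1, y = 0.
Check: S·(1, 0, -1) = (-1, 0, 1) = -1·(1, 0, -1).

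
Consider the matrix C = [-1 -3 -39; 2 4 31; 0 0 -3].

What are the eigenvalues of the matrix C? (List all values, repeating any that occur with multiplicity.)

Compute the characteristic polynomial p(t) = det(tI - C).
Expanding along the first row, p(t) = t^3 - 7t + 6.
Try t = 2: p(2) = 0, so 2 is a root.
Dividing by (t - 2) leaves t^2 + 2t - 3.
The quadratic factors as (t + 3)·(t - 1).
Eigenvalues: -3, 1, 2.

-3, 1, 2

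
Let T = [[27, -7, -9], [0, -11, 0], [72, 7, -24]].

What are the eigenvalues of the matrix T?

Set up det(tI - T) = 0.
Expanding the 3×3 determinant: p(t) = t^3 + 8t^2 - 33t.
Try t = 0: p(0) = 0, so 0 is a root.
Factor out t: p(t) = t·(t^2 + 8t - 33).
The quadratic factors as (t + 11)·(t - 3).
Eigenvalues: -11, 0, 3.

-11, 0, 3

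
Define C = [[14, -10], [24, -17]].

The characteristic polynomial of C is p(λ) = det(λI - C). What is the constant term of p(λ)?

p(λ) = λ^2 + 3λ + 2.
The constant term is 2.

2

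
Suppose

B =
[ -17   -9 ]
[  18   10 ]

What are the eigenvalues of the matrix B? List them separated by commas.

det(B - μI) = (-17 - μ)(10 - μ) - (-9)·(18) = μ^2 + 7μ - 8.
This factors as (μ + 8)·(μ - 1) = 0.
Eigenvalues: -8, 1.

-8, 1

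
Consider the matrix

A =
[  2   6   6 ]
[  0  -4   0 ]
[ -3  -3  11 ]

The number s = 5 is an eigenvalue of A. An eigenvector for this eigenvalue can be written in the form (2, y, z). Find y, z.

0, 1

We need (A - 5I)v = 0.
A - 5I = [[-3, 6, 6], [0, -9, 0], [-3, -3, 6]].
Row 1: (-3)·2 + (6)·y + (6)·z = 0
Row 2: (0)·2 + (-9)·y + (0)·z = 0
Row 3: (-3)·2 + (-3)·y + (6)·z = 0
Solving gives y = 0, z = 1.
Check: A·(2, 0, 1) = (10, 0, 5) = 5·(2, 0, 1).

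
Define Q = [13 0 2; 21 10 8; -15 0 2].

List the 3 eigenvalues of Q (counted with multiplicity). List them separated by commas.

The characteristic polynomial is p(r) = det(rI - Q).
Expanding the 3×3 determinant: p(r) = r^3 - 25r^2 + 206r - 560.
Try r = 10: p(10) = 0, so 10 is a root.
Dividing by (r - 10) leaves r^2 - 15r + 56.
The quadratic factors as (r - 7)·(r - 8).
Eigenvalues: 7, 8, 10.

7, 8, 10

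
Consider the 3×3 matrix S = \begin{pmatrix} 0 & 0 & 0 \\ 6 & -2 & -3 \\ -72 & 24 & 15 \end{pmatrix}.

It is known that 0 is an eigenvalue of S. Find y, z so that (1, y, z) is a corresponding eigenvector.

We need (S)v = 0.
S = [[0, 0, 0], [6, -2, -3], [-72, 24, 15]].
Row 1: (0)·1 + (0)·y + (0)·z = 0
Row 2: (6)·1 + (-2)·y + (-3)·z = 0
Row 3: (-72)·1 + (24)·y + (15)·z = 0
Solving gives y = 3, z = 0.
Check: S·(1, 3, 0) = (0, 0, 0) = 0·(1, 3, 0).

3, 0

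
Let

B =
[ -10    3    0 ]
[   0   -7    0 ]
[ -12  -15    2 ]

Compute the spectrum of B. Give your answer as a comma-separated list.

-10, -7, 2

The characteristic polynomial is p(r) = det(rI - B).
Expanding along the first row, p(r) = r^3 + 15r^2 + 36r - 140.
Rational-root test: r = -7 gives p(-7) = 0.
Dividing by (r + 7) leaves r^2 + 8r - 20.
The quadratic factors as (r + 10)·(r - 2).
Eigenvalues: -10, -7, 2.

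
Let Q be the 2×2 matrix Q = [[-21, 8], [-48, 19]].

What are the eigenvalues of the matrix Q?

det(Q - lambda·I) = (-21 - lambda)(19 - lambda) - (8)·(-48) = lambda^2 + 2·lambda - 15.
This factors as (lambda + 5)·(lambda - 3) = 0.
Eigenvalues: -5, 3.

-5, 3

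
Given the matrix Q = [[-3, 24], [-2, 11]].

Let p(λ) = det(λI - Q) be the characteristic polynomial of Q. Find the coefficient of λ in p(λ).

-8

The coefficient of λ of det(λI - Q) is −trace(Q).
trace(Q) = (-3) + (11) = 8, so the coefficient is -8.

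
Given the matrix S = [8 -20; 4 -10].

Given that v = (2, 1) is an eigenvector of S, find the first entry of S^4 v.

32

First find the eigenvalue: Sv = (-4, -2) = -2·(2, 1), so λ = -2.
Then S^4 v = λ^4·v = (-2)^4·(2, 1) = 16·(2, 1) = (32, 16).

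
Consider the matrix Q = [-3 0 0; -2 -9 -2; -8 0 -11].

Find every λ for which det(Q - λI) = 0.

Compute the characteristic polynomial p(μ) = det(μI - Q).
Expanding the 3×3 determinant: p(μ) = μ^3 + 23μ^2 + 159μ + 297.
Since p(-11) = 0, μ = -11 is a root.
Factor out (μ + 11): p(μ) = (μ + 11)·(μ^2 + 12μ + 27).
The quadratic factors as (μ + 9)·(μ + 3).
Eigenvalues: -11, -9, -3.

-11, -9, -3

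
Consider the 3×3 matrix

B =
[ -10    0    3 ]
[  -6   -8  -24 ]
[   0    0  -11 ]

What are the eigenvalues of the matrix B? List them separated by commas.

-11, -10, -8

The characteristic polynomial is p(t) = det(tI - B).
Expanding the 3×3 determinant: p(t) = t^3 + 29t^2 + 278t + 880.
Rational-root test: t = -10 gives p(-10) = 0.
Factor out (t + 10): p(t) = (t + 10)·(t^2 + 19t + 88).
The quadratic factors as (t + 11)·(t + 8).
Eigenvalues: -11, -10, -8.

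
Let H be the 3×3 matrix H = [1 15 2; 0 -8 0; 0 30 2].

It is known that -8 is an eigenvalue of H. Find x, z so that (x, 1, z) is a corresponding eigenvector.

-1, -3

We need (H + 8I)v = 0.
H + 8I = [[9, 15, 2], [0, 0, 0], [0, 30, 10]].
Row 1: (9)·x + (15)·1 + (2)·z = 0
Row 2: (0)·x + (0)·1 + (0)·z = 0
Row 3: (0)·x + (30)·1 + (10)·z = 0
Solving gives x = -1, z = -3.
Check: H·(-1, 1, -3) = (8, -8, 24) = -8·(-1, 1, -3).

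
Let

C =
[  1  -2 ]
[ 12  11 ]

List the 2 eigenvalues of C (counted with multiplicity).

det(C - tI) = (1 - t)(11 - t) - (-2)·(12) = t^2 - 12t + 35.
This factors as (t - 5)·(t - 7) = 0.
Eigenvalues: 5, 7.

5, 7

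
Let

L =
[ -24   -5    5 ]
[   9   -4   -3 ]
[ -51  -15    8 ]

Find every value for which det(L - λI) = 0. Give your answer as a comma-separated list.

Set up det(λI - L) = 0.
Cofactor expansion gives p(λ) = λ^3 + 20λ^2 + 127λ + 252.
Since p(-4) = 0, λ = -4 is a root.
Factor out (λ + 4): p(λ) = (λ + 4)·(λ^2 + 16λ + 63).
The quadratic factors as (λ + 9)·(λ + 7).
Eigenvalues: -9, -7, -4.

-9, -7, -4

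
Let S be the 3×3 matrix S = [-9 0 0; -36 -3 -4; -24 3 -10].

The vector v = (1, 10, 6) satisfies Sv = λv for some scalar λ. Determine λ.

Compute Sv: S·(1, 10, 6) = (-9, -90, -54).
Since Sv = λv, compare component 1: -9 = λ·1, so λ = -9.

-9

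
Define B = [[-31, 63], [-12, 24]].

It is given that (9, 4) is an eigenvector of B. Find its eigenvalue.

-3

Compute Bv: B·(9, 4) = (-27, -12).
Since Bv = λv, compare component 1: -27 = λ·9, so λ = -3.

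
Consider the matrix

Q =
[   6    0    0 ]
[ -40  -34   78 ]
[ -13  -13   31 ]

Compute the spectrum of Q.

The characteristic polynomial is p(μ) = det(μI - Q).
Expanding the 3×3 determinant: p(μ) = μ^3 - 3μ^2 - 58μ + 240.
Try μ = 6: p(6) = 0, so 6 is a root.
Factor out (μ - 6): p(μ) = (μ - 6)·(μ^2 + 3μ - 40).
The quadratic factors as (μ + 8)·(μ - 5).
Eigenvalues: -8, 5, 6.

-8, 5, 6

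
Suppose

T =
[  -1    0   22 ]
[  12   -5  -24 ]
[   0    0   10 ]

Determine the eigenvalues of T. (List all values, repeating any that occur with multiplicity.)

-5, -1, 10

Set up det(tI - T) = 0.
Expanding the 3×3 determinant: p(t) = t^3 - 4t^2 - 55t - 50.
Since p(-1) = 0, t = -1 is a root.
Dividing by (t + 1) leaves t^2 - 5t - 50.
The quadratic factors as (t + 5)·(t - 10).
Eigenvalues: -5, -1, 10.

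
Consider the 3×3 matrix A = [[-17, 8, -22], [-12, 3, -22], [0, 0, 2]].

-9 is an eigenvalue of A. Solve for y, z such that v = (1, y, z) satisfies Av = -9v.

1, 0

We need (A + 9I)v = 0.
A + 9I = [[-8, 8, -22], [-12, 12, -22], [0, 0, 11]].
Row 1: (-8)·1 + (8)·y + (-22)·z = 0
Row 2: (-12)·1 + (12)·y + (-22)·z = 0
Row 3: (0)·1 + (0)·y + (11)·z = 0
Solving gives y = 1, z = 0.
Check: A·(1, 1, 0) = (-9, -9, 0) = -9·(1, 1, 0).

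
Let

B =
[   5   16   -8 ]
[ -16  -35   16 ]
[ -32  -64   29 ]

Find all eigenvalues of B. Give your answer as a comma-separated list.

Compute the characteristic polynomial p(t) = det(tI - B).
Cofactor expansion gives p(t) = t^3 + t^2 - 21t - 45.
Since p(-3) = 0, t = -3 is a root.
Dividing by (t + 3) leaves t^2 - 2t - 15.
The quadratic factors as (t + 3)·(t - 5).
Eigenvalues: -3, -3, 5.

-3, -3, 5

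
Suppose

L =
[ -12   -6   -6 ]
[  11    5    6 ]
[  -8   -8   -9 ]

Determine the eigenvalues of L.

-9, -6, -1

Compute the characteristic polynomial p(t) = det(tI - L).
Expanding along the first row, p(t) = t^3 + 16t^2 + 69t + 54.
Try t = -6: p(-6) = 0, so -6 is a root.
Factor out (t + 6): p(t) = (t + 6)·(t^2 + 10t + 9).
The quadratic factors as (t + 9)·(t + 1).
Eigenvalues: -9, -6, -1.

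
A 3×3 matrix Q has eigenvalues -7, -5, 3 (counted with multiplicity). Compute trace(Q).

trace(Q) is the sum of the eigenvalues: (-7) + (-5) + (3) = -9.

-9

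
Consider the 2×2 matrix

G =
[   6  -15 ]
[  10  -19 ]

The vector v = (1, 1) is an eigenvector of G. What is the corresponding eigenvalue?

Compute Gv: G·(1, 1) = (-9, -9).
Since Gv = λv, compare component 1: -9 = λ·1, so λ = -9.

-9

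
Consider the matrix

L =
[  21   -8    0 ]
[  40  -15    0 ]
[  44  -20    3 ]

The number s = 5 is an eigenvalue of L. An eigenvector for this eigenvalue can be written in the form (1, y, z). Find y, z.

We need (L - 5I)v = 0.
L - 5I = [[16, -8, 0], [40, -20, 0], [44, -20, -2]].
Row 1: (16)·1 + (-8)·y + (0)·z = 0
Row 2: (40)·1 + (-20)·y + (0)·z = 0
Row 3: (44)·1 + (-20)·y + (-2)·z = 0
Solving gives y = 2, z = 2.
Check: L·(1, 2, 2) = (5, 10, 10) = 5·(1, 2, 2).

2, 2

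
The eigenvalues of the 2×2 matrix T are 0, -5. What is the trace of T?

-5

trace(T) is the sum of the eigenvalues: (0) + (-5) = -5.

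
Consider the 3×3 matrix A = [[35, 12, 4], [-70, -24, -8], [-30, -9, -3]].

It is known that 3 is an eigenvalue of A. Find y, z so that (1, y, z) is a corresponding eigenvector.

-2, -2

We need (A - 3I)v = 0.
A - 3I = [[32, 12, 4], [-70, -27, -8], [-30, -9, -6]].
Row 1: (32)·1 + (12)·y + (4)·z = 0
Row 2: (-70)·1 + (-27)·y + (-8)·z = 0
Row 3: (-30)·1 + (-9)·y + (-6)·z = 0
Solving gives y = -2, z = -2.
Check: A·(1, -2, -2) = (3, -6, -6) = 3·(1, -2, -2).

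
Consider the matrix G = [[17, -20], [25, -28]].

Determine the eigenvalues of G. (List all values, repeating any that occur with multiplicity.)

det(G - λI) = (17 - λ)(-28 - λ) - (-20)·(25) = λ^2 + 11λ + 24.
This factors as (λ + 8)·(λ + 3) = 0.
Eigenvalues: -8, -3.

-8, -3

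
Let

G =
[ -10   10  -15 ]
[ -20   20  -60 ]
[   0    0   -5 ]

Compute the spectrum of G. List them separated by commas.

-5, 0, 10

Compute the characteristic polynomial p(λ) = det(λI - G).
Cofactor expansion gives p(λ) = λ^3 - 5λ^2 - 50λ.
Rational-root test: λ = 10 gives p(10) = 0.
Factor out (λ - 10): p(λ) = (λ - 10)·(λ^2 + 5λ).
The quadratic factors as (λ + 5)·λ.
Eigenvalues: -5, 0, 10.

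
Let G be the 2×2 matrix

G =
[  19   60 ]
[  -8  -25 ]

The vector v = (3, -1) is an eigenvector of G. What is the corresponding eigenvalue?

-1

Compute Gv: G·(3, -1) = (-3, 1).
Since Gv = λv, compare component 1: -3 = λ·3, so λ = -1.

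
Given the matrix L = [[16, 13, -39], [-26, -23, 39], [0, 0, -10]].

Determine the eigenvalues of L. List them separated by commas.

-10, -10, 3

The characteristic polynomial is p(λ) = det(λI - L).
Expanding the 3×3 determinant: p(λ) = λ^3 + 17λ^2 + 40λ - 300.
Rational-root test: λ = 3 gives p(3) = 0.
Factor out (λ - 3): p(λ) = (λ - 3)·(λ^2 + 20λ + 100).
The quadratic factor is (λ + 10)^2.
Eigenvalues: -10, -10, 3.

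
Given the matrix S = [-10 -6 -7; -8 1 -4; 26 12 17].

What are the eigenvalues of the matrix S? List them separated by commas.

1, 3, 4

Set up det(tI - S) = 0.
Cofactor expansion gives p(t) = t^3 - 8t^2 + 19t - 12.
Rational-root test: t = 1 gives p(1) = 0.
Dividing by (t - 1) leaves t^2 - 7t + 12.
The quadratic factors as (t - 3)·(t - 4).
Eigenvalues: 1, 3, 4.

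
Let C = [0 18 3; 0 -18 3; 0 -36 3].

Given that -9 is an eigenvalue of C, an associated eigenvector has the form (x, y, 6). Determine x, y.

We need (C + 9I)v = 0.
C + 9I = [[9, 18, 3], [0, -9, 3], [0, -36, 12]].
Row 1: (9)·x + (18)·y + (3)·6 = 0
Row 2: (0)·x + (-9)·y + (3)·6 = 0
Row 3: (0)·x + (-36)·y + (12)·6 = 0
Solving gives x = -6, y = 2.
Check: C·(-6, 2, 6) = (54, -18, -54) = -9·(-6, 2, 6).

-6, 2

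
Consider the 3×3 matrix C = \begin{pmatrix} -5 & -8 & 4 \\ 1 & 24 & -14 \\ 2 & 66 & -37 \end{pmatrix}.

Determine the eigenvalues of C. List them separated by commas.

-9, -5, -4

Set up det(tI - C) = 0.
Cofactor expansion gives p(t) = t^3 + 18t^2 + 101t + 180.
Rational-root test: t = -4 gives p(-4) = 0.
Factor out (t + 4): p(t) = (t + 4)·(t^2 + 14t + 45).
The quadratic factors as (t + 9)·(t + 5).
Eigenvalues: -9, -5, -4.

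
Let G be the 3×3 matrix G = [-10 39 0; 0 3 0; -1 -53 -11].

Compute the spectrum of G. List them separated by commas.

-11, -10, 3

Compute the characteristic polynomial p(r) = det(rI - G).
Expanding along the first row, p(r) = r^3 + 18r^2 + 47r - 330.
Since p(3) = 0, r = 3 is a root.
Factor out (r - 3): p(r) = (r - 3)·(r^2 + 21r + 110).
The quadratic factors as (r + 11)·(r + 10).
Eigenvalues: -11, -10, 3.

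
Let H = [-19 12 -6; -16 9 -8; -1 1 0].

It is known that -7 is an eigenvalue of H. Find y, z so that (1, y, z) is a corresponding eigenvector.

We need (H + 7I)v = 0.
H + 7I = [[-12, 12, -6], [-16, 16, -8], [-1, 1, 7]].
Row 1: (-12)·1 + (12)·y + (-6)·z = 0
Row 2: (-16)·1 + (16)·y + (-8)·z = 0
Row 3: (-1)·1 + (1)·y + (7)·z = 0
Solving gives y = 1, z = 0.
Check: H·(1, 1, 0) = (-7, -7, 0) = -7·(1, 1, 0).

1, 0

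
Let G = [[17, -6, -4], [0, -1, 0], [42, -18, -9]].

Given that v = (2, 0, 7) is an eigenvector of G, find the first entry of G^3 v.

First find the eigenvalue: Gv = (6, 0, 21) = 3·(2, 0, 7), so λ = 3.
Then G^3 v = λ^3·v = 3^3·(2, 0, 7) = 27·(2, 0, 7) = (54, 0, 189).

54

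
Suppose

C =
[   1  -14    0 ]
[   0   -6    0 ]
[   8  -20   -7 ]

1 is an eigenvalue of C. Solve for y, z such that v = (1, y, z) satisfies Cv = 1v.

0, 1

We need (C - 1I)v = 0.
C - 1I = [[0, -14, 0], [0, -7, 0], [8, -20, -8]].
Row 1: (0)·1 + (-14)·y + (0)·z = 0
Row 2: (0)·1 + (-7)·y + (0)·z = 0
Row 3: (8)·1 + (-20)·y + (-8)·z = 0
Solving gives y = 0, z = 1.
Check: C·(1, 0, 1) = (1, 0, 1) = 1·(1, 0, 1).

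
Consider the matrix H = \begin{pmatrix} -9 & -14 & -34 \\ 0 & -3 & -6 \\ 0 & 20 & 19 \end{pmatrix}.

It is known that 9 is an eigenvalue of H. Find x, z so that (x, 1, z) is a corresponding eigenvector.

3, -2

We need (H - 9I)v = 0.
H - 9I = [[-18, -14, -34], [0, -12, -6], [0, 20, 10]].
Row 1: (-18)·x + (-14)·1 + (-34)·z = 0
Row 2: (0)·x + (-12)·1 + (-6)·z = 0
Row 3: (0)·x + (20)·1 + (10)·z = 0
Solving gives x = 3, z = -2.
Check: H·(3, 1, -2) = (27, 9, -18) = 9·(3, 1, -2).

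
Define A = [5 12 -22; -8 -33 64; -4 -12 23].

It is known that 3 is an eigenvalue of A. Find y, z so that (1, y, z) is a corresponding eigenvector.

-2, -1

We need (A - 3I)v = 0.
A - 3I = [[2, 12, -22], [-8, -36, 64], [-4, -12, 20]].
Row 1: (2)·1 + (12)·y + (-22)·z = 0
Row 2: (-8)·1 + (-36)·y + (64)·z = 0
Row 3: (-4)·1 + (-12)·y + (20)·z = 0
Solving gives y = -2, z = -1.
Check: A·(1, -2, -1) = (3, -6, -3) = 3·(1, -2, -1).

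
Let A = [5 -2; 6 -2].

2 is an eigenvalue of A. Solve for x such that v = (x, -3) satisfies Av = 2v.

-2

We need (A - 2I)v = 0.
A - 2I = [[3, -2], [6, -4]].
Row 1: (3)·x + (-2)·-3 = 0
Row 2: (6)·x + (-4)·-3 = 0
Solving gives x = -2.
Check: A·(-2, -3) = (-4, -6) = 2·(-2, -3).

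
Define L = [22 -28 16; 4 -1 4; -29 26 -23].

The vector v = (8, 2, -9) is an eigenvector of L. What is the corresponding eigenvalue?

-3

Compute Lv: L·(8, 2, -9) = (-24, -6, 27).
Since Lv = λv, compare component 1: -24 = λ·8, so λ = -3.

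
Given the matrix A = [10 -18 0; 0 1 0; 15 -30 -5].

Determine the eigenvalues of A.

-5, 1, 10

Set up det(sI - A) = 0.
Cofactor expansion gives p(s) = s^3 - 6s^2 - 45s + 50.
Try s = 1: p(1) = 0, so 1 is a root.
Dividing by (s - 1) leaves s^2 - 5s - 50.
The quadratic factors as (s + 5)·(s - 10).
Eigenvalues: -5, 1, 10.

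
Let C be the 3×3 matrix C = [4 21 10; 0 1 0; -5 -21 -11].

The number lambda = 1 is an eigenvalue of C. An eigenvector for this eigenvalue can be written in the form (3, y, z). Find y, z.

We need (C - 1I)v = 0.
C - 1I = [[3, 21, 10], [0, 0, 0], [-5, -21, -12]].
Row 1: (3)·3 + (21)·y + (10)·z = 0
Row 2: (0)·3 + (0)·y + (0)·z = 0
Row 3: (-5)·3 + (-21)·y + (-12)·z = 0
Solving gives y = 1, z = -3.
Check: C·(3, 1, -3) = (3, 1, -3) = 1·(3, 1, -3).

1, -3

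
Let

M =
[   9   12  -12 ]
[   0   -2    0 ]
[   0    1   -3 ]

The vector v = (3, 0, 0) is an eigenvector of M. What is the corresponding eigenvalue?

9

Compute Mv: M·(3, 0, 0) = (27, 0, 0).
Since Mv = λv, compare component 1: 27 = λ·3, so λ = 9.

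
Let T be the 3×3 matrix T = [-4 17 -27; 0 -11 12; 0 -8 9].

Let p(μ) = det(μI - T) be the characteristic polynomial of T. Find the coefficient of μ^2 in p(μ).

6

The coefficient of μ^2 of det(μI - T) is −trace(T).
trace(T) = (-4) + (-11) + (9) = -6, so the coefficient is 6.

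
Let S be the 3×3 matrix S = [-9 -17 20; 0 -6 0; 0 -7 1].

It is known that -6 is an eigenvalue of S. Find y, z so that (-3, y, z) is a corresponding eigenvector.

-3, -3

We need (S + 6I)v = 0.
S + 6I = [[-3, -17, 20], [0, 0, 0], [0, -7, 7]].
Row 1: (-3)·-3 + (-17)·y + (20)·z = 0
Row 2: (0)·-3 + (0)·y + (0)·z = 0
Row 3: (0)·-3 + (-7)·y + (7)·z = 0
Solving gives y = -3, z = -3.
Check: S·(-3, -3, -3) = (18, 18, 18) = -6·(-3, -3, -3).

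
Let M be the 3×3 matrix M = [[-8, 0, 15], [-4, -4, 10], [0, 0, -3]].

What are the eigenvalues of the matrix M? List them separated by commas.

-8, -4, -3

Set up det(λI - M) = 0.
Cofactor expansion gives p(λ) = λ^3 + 15λ^2 + 68λ + 96.
Rational-root test: λ = -3 gives p(-3) = 0.
Dividing by (λ + 3) leaves λ^2 + 12λ + 32.
The quadratic factors as (λ + 8)·(λ + 4).
Eigenvalues: -8, -4, -3.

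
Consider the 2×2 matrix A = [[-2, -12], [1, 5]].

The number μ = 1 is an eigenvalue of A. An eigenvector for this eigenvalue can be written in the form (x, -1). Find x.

We need (A - 1I)v = 0.
A - 1I = [[-3, -12], [1, 4]].
Row 1: (-3)·x + (-12)·-1 = 0
Row 2: (1)·x + (4)·-1 = 0
Solving gives x = 4.
Check: A·(4, -1) = (4, -1) = 1·(4, -1).

4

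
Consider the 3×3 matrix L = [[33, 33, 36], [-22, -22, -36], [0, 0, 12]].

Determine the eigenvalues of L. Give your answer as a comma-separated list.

0, 11, 12

Compute the characteristic polynomial p(λ) = det(λI - L).
Expanding along the first row, p(λ) = λ^3 - 23λ^2 + 132λ.
Since p(12) = 0, λ = 12 is a root.
Factor out (λ - 12): p(λ) = (λ - 12)·(λ^2 - 11λ).
The quadratic factors as λ·(λ - 11).
Eigenvalues: 0, 11, 12.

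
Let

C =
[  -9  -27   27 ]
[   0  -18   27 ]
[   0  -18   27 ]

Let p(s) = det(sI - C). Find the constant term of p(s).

p(s) = s^3 - 81s.
The constant term is 0.

0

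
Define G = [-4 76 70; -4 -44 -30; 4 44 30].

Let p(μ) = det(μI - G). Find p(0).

p(0) = det(0·I − G) = det(−G) = (−1)^3·det(G).
det(G) = 0, so p(0) = 0.

0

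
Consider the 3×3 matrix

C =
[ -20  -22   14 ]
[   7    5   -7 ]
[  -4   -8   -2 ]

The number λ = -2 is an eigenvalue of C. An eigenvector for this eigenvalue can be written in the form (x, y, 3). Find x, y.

We need (C + 2I)v = 0.
C + 2I = [[-18, -22, 14], [7, 7, -7], [-4, -8, 0]].
Row 1: (-18)·x + (-22)·y + (14)·3 = 0
Row 2: (7)·x + (7)·y + (-7)·3 = 0
Row 3: (-4)·x + (-8)·y + (0)·3 = 0
Solving gives x = 6, y = -3.
Check: C·(6, -3, 3) = (-12, 6, -6) = -2·(6, -3, 3).

6, -3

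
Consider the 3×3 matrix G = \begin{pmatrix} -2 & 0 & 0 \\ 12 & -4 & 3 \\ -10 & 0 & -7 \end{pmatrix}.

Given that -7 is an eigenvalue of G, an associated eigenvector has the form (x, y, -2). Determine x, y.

We need (G + 7I)v = 0.
G + 7I = [[5, 0, 0], [12, 3, 3], [-10, 0, 0]].
Row 1: (5)·x + (0)·y + (0)·-2 = 0
Row 2: (12)·x + (3)·y + (3)·-2 = 0
Row 3: (-10)·x + (0)·y + (0)·-2 = 0
Solving gives x = 0, y = 2.
Check: G·(0, 2, -2) = (0, -14, 14) = -7·(0, 2, -2).

0, 2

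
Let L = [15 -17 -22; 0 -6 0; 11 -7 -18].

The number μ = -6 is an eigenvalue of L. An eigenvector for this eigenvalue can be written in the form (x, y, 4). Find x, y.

We need (L + 6I)v = 0.
L + 6I = [[21, -17, -22], [0, 0, 0], [11, -7, -12]].
Row 1: (21)·x + (-17)·y + (-22)·4 = 0
Row 2: (0)·x + (0)·y + (0)·4 = 0
Row 3: (11)·x + (-7)·y + (-12)·4 = 0
Solving gives x = 5, y = 1.
Check: L·(5, 1, 4) = (-30, -6, -24) = -6·(5, 1, 4).

5, 1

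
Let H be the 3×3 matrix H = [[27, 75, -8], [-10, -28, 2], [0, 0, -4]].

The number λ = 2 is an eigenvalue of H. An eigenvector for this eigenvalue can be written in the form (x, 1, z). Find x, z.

We need (H - 2I)v = 0.
H - 2I = [[25, 75, -8], [-10, -30, 2], [0, 0, -6]].
Row 1: (25)·x + (75)·1 + (-8)·z = 0
Row 2: (-10)·x + (-30)·1 + (2)·z = 0
Row 3: (0)·x + (0)·1 + (-6)·z = 0
Solving gives x = -3, z = 0.
Check: H·(-3, 1, 0) = (-6, 2, 0) = 2·(-3, 1, 0).

-3, 0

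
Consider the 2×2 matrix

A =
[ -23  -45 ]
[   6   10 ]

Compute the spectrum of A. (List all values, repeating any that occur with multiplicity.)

det(A - rI) = (-23 - r)(10 - r) - (-45)·(6) = r^2 + 13r + 40.
This factors as (r + 8)·(r + 5) = 0.
Eigenvalues: -8, -5.

-8, -5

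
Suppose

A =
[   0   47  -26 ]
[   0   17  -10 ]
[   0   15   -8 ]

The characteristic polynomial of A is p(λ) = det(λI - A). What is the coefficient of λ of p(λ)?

p(λ) = λ^3 - 9λ^2 + 14λ.
The coefficient of λ is 14.

14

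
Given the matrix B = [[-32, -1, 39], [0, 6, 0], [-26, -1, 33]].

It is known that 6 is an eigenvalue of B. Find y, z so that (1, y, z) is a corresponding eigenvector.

We need (B - 6I)v = 0.
B - 6I = [[-38, -1, 39], [0, 0, 0], [-26, -1, 27]].
Row 1: (-38)·1 + (-1)·y + (39)·z = 0
Row 2: (0)·1 + (0)·y + (0)·z = 0
Row 3: (-26)·1 + (-1)·y + (27)·z = 0
Solving gives y = 1, z = 1.
Check: B·(1, 1, 1) = (6, 6, 6) = 6·(1, 1, 1).

1, 1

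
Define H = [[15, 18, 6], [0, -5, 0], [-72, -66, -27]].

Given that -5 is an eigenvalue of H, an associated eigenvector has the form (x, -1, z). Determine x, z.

0, 3

We need (H + 5I)v = 0.
H + 5I = [[20, 18, 6], [0, 0, 0], [-72, -66, -22]].
Row 1: (20)·x + (18)·-1 + (6)·z = 0
Row 2: (0)·x + (0)·-1 + (0)·z = 0
Row 3: (-72)·x + (-66)·-1 + (-22)·z = 0
Solving gives x = 0, z = 3.
Check: H·(0, -1, 3) = (0, 5, -15) = -5·(0, -1, 3).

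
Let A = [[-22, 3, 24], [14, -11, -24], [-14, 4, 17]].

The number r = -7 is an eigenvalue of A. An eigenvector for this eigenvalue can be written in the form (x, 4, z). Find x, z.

We need (A + 7I)v = 0.
A + 7I = [[-15, 3, 24], [14, -4, -24], [-14, 4, 24]].
Row 1: (-15)·x + (3)·4 + (24)·z = 0
Row 2: (14)·x + (-4)·4 + (-24)·z = 0
Row 3: (-14)·x + (4)·4 + (24)·z = 0
Solving gives x = -4, z = -3.
Check: A·(-4, 4, -3) = (28, -28, 21) = -7·(-4, 4, -3).

-4, -3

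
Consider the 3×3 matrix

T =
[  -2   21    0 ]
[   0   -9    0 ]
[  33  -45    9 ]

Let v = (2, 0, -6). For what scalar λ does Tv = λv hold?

-2

Compute Tv: T·(2, 0, -6) = (-4, 0, 12).
Since Tv = λv, compare component 1: -4 = λ·2, so λ = -2.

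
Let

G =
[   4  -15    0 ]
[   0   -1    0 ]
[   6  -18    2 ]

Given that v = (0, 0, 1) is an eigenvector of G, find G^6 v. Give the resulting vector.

First find the eigenvalue: Gv = (0, 0, 2) = 2·(0, 0, 1), so λ = 2.
Then G^6 v = λ^6·v = 2^6·(0, 0, 1) = 64·(0, 0, 1) = (0, 0, 64).

(0, 0, 64)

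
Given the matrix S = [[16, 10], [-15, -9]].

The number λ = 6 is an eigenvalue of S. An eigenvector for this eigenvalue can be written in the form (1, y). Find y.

We need (S - 6I)v = 0.
S - 6I = [[10, 10], [-15, -15]].
Row 1: (10)·1 + (10)·y = 0
Row 2: (-15)·1 + (-15)·y = 0
Solving gives y = -1.
Check: S·(1, -1) = (6, -6) = 6·(1, -1).

-1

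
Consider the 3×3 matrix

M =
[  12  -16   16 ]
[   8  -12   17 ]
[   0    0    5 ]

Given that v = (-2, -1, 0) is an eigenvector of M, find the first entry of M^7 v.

-32768

First find the eigenvalue: Mv = (-8, -4, 0) = 4·(-2, -1, 0), so λ = 4.
Then M^7 v = λ^7·v = 4^7·(-2, -1, 0) = 16384·(-2, -1, 0) = (-32768, -16384, 0).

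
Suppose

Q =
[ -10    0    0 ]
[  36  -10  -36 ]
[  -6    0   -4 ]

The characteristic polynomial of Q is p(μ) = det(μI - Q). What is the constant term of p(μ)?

p(μ) = μ^3 + 24μ^2 + 180μ + 400.
The constant term is 400.

400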